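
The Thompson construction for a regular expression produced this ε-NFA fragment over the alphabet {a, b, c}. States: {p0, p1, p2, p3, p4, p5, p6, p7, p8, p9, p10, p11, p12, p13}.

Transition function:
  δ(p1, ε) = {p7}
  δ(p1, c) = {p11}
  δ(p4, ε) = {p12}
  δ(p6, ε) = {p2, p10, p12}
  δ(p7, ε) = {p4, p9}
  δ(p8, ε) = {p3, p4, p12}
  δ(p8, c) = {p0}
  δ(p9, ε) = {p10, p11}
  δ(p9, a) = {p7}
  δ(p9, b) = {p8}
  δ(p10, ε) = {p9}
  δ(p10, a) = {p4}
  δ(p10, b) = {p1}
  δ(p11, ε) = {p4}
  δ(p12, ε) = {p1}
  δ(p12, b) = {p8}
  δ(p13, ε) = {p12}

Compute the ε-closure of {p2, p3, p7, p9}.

{p1, p2, p3, p4, p7, p9, p10, p11, p12}

Start with {p2, p3, p7, p9}.
From p7 via ε: add p4.
From p9 via ε: add p10, p11.
From p4 via ε: add p12.
From p12 via ε: add p1.
No new states can be added; the closed set is {p1, p2, p3, p4, p7, p9, p10, p11, p12}.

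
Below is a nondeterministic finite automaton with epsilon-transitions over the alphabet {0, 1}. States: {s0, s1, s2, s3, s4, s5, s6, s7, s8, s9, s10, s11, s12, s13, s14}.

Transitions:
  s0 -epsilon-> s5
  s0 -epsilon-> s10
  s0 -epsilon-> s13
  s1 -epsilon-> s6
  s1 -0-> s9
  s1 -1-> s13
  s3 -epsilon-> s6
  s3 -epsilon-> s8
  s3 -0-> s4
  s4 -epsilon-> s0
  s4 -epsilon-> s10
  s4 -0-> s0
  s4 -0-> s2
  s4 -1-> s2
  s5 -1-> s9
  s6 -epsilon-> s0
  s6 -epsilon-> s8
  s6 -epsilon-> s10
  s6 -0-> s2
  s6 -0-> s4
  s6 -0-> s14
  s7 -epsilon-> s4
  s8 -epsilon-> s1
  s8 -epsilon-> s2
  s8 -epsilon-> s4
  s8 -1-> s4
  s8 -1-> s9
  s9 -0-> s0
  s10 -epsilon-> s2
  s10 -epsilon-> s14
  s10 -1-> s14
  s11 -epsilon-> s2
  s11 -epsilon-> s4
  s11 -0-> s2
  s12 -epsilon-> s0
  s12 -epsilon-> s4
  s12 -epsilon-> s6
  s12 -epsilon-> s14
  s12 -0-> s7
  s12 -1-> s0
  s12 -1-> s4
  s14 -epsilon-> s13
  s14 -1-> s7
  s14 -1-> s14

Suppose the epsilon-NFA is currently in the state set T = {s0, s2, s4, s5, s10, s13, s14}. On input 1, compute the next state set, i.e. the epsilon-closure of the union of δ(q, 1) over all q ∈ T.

{s0, s2, s4, s5, s7, s9, s10, s13, s14}

s4 on 1 → {s2}.
s5 on 1 → {s9}.
s10 on 1 → {s14}.
s14 on 1 → {s7, s14}.
No 1-transition from s0, s2, s13.
Union after reading 1: {s2, s7, s9, s14}.
Now take the epsilon-closure:
From s7 via epsilon: add s4.
From s14 via epsilon: add s13.
From s4 via epsilon: add s0, s10.
From s0 via epsilon: add s5.
No new states can be added; the closed set is {s0, s2, s4, s5, s7, s9, s10, s13, s14}.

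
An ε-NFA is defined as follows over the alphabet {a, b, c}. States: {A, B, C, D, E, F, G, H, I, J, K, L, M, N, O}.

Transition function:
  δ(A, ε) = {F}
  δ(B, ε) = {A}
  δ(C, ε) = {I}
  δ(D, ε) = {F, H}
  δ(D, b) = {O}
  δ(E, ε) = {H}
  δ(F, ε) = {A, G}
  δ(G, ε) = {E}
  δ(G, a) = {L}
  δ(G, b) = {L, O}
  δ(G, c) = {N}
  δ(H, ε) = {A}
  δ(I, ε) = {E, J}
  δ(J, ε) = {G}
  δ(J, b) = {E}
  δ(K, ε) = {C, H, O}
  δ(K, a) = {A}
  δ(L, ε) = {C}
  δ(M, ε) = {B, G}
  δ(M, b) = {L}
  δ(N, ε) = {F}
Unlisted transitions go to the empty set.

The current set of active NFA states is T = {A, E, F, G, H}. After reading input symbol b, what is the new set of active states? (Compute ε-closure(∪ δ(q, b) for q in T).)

{A, C, E, F, G, H, I, J, L, O}

G on b → {L, O}.
No b-transition from A, E, F, H.
Union after reading b: {L, O}.
Now take the ε-closure:
From L via ε: add C.
From C via ε: add I.
From I via ε: add E, J.
From E via ε: add H.
From J via ε: add G.
From H via ε: add A.
From A via ε: add F.
No new states can be added; the closed set is {A, C, E, F, G, H, I, J, L, O}.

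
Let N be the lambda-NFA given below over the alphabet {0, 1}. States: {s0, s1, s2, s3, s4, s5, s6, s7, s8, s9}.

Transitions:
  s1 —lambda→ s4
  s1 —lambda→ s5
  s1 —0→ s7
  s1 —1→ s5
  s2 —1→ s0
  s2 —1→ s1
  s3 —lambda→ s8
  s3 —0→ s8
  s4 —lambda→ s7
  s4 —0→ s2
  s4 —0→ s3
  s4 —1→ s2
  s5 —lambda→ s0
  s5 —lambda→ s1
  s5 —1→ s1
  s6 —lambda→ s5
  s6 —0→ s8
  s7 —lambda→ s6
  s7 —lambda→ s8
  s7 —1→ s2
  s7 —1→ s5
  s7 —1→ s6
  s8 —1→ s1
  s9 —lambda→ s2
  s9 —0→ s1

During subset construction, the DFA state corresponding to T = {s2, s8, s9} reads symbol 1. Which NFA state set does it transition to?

{s0, s1, s4, s5, s6, s7, s8}

s2 on 1 → {s0, s1}.
s8 on 1 → {s1}.
No 1-transition from s9.
Union after reading 1: {s0, s1}.
Now take the lambda-closure:
From s1 via lambda: add s4, s5.
From s4 via lambda: add s7.
From s7 via lambda: add s6, s8.
No new states can be added; the closed set is {s0, s1, s4, s5, s6, s7, s8}.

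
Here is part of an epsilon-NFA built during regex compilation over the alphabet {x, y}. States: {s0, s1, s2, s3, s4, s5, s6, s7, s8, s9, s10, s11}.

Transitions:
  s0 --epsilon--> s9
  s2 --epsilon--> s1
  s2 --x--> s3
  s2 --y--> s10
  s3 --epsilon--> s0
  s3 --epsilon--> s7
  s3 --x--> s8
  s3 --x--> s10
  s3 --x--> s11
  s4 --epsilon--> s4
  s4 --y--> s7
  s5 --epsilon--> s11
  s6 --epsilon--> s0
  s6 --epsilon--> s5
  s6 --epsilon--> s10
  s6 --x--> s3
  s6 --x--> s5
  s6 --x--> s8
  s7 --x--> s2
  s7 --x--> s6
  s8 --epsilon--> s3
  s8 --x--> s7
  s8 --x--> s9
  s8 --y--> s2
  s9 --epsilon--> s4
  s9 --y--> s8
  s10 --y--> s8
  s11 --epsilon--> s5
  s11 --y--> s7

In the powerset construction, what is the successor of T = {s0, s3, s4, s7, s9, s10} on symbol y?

s4 on y → {s7}.
s9 on y → {s8}.
s10 on y → {s8}.
No y-transition from s0, s3, s7.
Union after reading y: {s7, s8}.
Now take the epsilon-closure:
From s8 via epsilon: add s3.
From s3 via epsilon: add s0.
From s0 via epsilon: add s9.
From s9 via epsilon: add s4.
No new states can be added; the closed set is {s0, s3, s4, s7, s8, s9}.

{s0, s3, s4, s7, s8, s9}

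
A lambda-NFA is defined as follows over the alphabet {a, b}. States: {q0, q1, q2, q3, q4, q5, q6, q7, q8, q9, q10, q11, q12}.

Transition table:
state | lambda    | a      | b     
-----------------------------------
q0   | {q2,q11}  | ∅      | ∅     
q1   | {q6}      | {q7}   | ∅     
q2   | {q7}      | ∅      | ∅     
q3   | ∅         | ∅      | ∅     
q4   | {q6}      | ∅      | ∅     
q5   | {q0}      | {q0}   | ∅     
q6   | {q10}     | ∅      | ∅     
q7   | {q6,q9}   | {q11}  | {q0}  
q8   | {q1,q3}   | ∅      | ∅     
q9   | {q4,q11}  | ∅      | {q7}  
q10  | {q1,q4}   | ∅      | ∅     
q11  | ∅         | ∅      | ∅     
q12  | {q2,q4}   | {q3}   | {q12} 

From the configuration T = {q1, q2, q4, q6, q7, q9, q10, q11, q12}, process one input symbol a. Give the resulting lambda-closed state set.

q1 on a → {q7}.
q7 on a → {q11}.
q12 on a → {q3}.
No a-transition from q2, q4, q6, q9, q10, q11.
Union after reading a: {q3, q7, q11}.
Now take the lambda-closure:
From q7 via lambda: add q6, q9.
From q6 via lambda: add q10.
From q9 via lambda: add q4.
From q10 via lambda: add q1.
No new states can be added; the closed set is {q1, q3, q4, q6, q7, q9, q10, q11}.

{q1, q3, q4, q6, q7, q9, q10, q11}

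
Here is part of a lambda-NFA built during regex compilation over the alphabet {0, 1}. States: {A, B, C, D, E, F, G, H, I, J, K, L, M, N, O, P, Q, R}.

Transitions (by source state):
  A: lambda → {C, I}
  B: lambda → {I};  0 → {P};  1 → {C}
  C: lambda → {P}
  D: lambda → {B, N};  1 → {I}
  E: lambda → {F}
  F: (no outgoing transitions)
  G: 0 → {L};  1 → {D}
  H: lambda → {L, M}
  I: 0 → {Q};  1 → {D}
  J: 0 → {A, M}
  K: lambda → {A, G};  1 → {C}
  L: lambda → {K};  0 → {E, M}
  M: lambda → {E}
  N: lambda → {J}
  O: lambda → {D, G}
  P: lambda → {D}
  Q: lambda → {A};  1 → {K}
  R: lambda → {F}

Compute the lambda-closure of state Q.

{A, B, C, D, I, J, N, P, Q}

Start with {Q}.
From Q via lambda: add A.
From A via lambda: add C, I.
From C via lambda: add P.
From P via lambda: add D.
From D via lambda: add B, N.
From N via lambda: add J.
No new states can be added; the closed set is {A, B, C, D, I, J, N, P, Q}.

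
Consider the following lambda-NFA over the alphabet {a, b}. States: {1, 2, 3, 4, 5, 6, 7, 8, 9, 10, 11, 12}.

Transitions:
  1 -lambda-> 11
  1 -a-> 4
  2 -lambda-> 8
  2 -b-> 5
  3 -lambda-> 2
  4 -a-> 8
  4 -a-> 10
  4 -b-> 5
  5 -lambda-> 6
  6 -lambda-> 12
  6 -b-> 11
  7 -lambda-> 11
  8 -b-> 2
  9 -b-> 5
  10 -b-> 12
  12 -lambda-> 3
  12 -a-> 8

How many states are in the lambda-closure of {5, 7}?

Start with {5, 7}.
From 5 via lambda: add 6.
From 7 via lambda: add 11.
From 6 via lambda: add 12.
From 12 via lambda: add 3.
From 3 via lambda: add 2.
From 2 via lambda: add 8.
lambda-closure = {2, 3, 5, 6, 7, 8, 11, 12}, which has 8 states.

8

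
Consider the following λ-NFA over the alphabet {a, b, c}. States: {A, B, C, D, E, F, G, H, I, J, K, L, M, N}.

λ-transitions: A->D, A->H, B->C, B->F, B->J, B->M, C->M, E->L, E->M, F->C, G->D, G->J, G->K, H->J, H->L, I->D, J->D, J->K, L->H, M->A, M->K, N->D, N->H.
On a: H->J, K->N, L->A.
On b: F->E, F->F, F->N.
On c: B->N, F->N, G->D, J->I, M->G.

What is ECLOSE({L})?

{D, H, J, K, L}

Start with {L}.
From L via λ: add H.
From H via λ: add J.
From J via λ: add D, K.
No new states can be added; the closed set is {D, H, J, K, L}.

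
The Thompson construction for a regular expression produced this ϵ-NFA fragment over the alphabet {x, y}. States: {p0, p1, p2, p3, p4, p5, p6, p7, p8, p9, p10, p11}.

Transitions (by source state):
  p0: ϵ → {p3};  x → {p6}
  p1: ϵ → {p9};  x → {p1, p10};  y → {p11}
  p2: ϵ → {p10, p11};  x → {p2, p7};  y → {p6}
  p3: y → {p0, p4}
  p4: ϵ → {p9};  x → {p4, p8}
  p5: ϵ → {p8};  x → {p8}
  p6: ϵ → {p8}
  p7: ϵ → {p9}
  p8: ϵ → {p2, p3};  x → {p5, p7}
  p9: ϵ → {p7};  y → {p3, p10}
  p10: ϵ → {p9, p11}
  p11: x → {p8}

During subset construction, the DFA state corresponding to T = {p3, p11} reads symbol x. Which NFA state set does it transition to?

p11 on x → {p8}.
No x-transition from p3.
Union after reading x: {p8}.
Now take the ϵ-closure:
From p8 via ϵ: add p2, p3.
From p2 via ϵ: add p10, p11.
From p10 via ϵ: add p9.
From p9 via ϵ: add p7.
No new states can be added; the closed set is {p2, p3, p7, p8, p9, p10, p11}.

{p2, p3, p7, p8, p9, p10, p11}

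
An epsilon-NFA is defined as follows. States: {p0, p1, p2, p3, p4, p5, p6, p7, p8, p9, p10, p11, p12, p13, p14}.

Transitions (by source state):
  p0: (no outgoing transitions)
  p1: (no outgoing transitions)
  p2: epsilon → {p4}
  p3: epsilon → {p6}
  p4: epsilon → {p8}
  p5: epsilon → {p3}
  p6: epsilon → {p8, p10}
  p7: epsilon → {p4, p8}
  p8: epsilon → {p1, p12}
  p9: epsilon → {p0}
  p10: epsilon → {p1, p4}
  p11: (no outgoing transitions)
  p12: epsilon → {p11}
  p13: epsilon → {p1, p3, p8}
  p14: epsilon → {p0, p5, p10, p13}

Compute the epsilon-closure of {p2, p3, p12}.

{p1, p2, p3, p4, p6, p8, p10, p11, p12}

Start with {p2, p3, p12}.
From p2 via epsilon: add p4.
From p3 via epsilon: add p6.
From p12 via epsilon: add p11.
From p4 via epsilon: add p8.
From p6 via epsilon: add p10.
From p8 via epsilon: add p1.
No new states can be added; the closed set is {p1, p2, p3, p4, p6, p8, p10, p11, p12}.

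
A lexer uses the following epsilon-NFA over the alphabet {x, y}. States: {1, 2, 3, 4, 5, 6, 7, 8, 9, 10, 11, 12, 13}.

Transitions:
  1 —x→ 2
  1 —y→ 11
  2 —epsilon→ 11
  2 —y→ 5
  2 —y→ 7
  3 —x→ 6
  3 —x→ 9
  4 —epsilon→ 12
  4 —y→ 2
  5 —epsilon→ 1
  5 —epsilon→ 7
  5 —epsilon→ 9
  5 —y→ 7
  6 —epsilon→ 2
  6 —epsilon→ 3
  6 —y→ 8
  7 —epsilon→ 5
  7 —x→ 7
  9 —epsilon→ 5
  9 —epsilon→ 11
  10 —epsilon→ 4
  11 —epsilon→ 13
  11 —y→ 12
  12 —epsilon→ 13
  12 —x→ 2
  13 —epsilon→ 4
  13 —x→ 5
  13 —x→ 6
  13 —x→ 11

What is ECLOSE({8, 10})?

{4, 8, 10, 12, 13}

Start with {8, 10}.
From 10 via epsilon: add 4.
From 4 via epsilon: add 12.
From 12 via epsilon: add 13.
No new states can be added; the closed set is {4, 8, 10, 12, 13}.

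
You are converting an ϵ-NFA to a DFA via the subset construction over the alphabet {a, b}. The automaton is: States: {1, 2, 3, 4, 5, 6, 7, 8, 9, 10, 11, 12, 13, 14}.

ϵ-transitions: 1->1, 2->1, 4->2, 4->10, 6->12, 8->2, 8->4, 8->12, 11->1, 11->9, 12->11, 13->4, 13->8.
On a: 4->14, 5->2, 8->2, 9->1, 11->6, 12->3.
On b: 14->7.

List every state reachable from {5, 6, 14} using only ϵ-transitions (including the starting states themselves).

Start with {5, 6, 14}.
From 6 via ϵ: add 12.
From 12 via ϵ: add 11.
From 11 via ϵ: add 1, 9.
No new states can be added; the closed set is {1, 5, 6, 9, 11, 12, 14}.

{1, 5, 6, 9, 11, 12, 14}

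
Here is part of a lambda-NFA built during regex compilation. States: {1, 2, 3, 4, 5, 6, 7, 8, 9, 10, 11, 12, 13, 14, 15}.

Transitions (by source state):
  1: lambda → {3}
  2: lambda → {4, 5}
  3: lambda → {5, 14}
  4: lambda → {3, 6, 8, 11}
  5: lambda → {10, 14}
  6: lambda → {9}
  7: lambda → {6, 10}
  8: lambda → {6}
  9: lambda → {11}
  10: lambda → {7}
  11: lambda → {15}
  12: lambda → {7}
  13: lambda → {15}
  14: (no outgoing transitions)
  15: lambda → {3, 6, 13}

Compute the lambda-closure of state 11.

{3, 5, 6, 7, 9, 10, 11, 13, 14, 15}

Start with {11}.
From 11 via lambda: add 15.
From 15 via lambda: add 3, 6, 13.
From 3 via lambda: add 5, 14.
From 6 via lambda: add 9.
From 5 via lambda: add 10.
From 10 via lambda: add 7.
No new states can be added; the closed set is {3, 5, 6, 7, 9, 10, 11, 13, 14, 15}.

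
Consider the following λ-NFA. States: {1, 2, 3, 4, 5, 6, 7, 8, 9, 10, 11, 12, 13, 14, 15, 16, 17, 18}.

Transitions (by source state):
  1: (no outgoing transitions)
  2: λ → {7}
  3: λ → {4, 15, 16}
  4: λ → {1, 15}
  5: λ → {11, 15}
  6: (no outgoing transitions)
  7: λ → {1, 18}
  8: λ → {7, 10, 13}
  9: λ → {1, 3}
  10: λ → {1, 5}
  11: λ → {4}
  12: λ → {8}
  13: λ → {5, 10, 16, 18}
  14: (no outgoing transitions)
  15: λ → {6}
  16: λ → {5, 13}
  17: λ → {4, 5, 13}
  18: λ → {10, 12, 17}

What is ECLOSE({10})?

Start with {10}.
From 10 via λ: add 1, 5.
From 5 via λ: add 11, 15.
From 11 via λ: add 4.
From 15 via λ: add 6.
No new states can be added; the closed set is {1, 4, 5, 6, 10, 11, 15}.

{1, 4, 5, 6, 10, 11, 15}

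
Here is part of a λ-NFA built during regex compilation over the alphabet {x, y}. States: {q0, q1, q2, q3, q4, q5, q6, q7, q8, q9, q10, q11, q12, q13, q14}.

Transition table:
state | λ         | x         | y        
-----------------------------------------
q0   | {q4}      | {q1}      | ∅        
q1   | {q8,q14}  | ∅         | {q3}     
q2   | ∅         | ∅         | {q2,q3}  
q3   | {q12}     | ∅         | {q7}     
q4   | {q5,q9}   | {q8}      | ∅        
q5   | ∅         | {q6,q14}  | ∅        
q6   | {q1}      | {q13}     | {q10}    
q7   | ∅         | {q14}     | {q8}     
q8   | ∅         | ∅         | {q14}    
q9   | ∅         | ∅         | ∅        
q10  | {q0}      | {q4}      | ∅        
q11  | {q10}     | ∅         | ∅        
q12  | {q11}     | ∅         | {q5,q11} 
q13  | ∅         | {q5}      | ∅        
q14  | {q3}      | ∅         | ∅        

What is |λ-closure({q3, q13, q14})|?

10

Start with {q3, q13, q14}.
From q3 via λ: add q12.
From q12 via λ: add q11.
From q11 via λ: add q10.
From q10 via λ: add q0.
From q0 via λ: add q4.
From q4 via λ: add q5, q9.
λ-closure = {q0, q3, q4, q5, q9, q10, q11, q12, q13, q14}, which has 10 states.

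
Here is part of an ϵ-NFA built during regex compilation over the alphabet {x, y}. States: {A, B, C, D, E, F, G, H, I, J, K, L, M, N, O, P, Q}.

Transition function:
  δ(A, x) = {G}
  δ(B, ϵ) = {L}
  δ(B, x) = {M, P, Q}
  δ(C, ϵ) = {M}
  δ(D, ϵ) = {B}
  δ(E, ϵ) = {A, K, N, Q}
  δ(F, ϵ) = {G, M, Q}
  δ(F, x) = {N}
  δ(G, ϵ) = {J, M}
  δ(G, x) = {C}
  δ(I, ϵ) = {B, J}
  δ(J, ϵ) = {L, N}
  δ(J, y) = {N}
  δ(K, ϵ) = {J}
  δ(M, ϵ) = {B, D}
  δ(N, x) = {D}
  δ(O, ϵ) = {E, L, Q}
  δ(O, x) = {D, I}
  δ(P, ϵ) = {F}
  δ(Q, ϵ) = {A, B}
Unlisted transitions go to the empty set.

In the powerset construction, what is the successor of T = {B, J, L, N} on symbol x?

{A, B, D, F, G, J, L, M, N, P, Q}

B on x → {M, P, Q}.
N on x → {D}.
No x-transition from J, L.
Union after reading x: {D, M, P, Q}.
Now take the ϵ-closure:
From D via ϵ: add B.
From P via ϵ: add F.
From Q via ϵ: add A.
From B via ϵ: add L.
From F via ϵ: add G.
From G via ϵ: add J.
From J via ϵ: add N.
No new states can be added; the closed set is {A, B, D, F, G, J, L, M, N, P, Q}.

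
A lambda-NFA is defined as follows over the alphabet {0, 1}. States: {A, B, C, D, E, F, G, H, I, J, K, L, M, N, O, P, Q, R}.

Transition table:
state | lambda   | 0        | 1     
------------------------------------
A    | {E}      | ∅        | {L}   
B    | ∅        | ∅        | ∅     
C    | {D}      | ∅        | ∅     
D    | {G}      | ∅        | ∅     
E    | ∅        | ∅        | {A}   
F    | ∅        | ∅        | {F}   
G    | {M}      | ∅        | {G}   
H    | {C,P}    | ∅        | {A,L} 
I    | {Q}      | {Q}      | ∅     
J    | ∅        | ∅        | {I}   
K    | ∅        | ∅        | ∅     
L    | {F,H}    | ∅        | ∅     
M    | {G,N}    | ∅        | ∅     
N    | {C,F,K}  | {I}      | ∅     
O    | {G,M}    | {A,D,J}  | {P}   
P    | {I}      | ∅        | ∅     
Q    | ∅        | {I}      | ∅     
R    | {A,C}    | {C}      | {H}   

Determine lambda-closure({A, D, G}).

{A, C, D, E, F, G, K, M, N}

Start with {A, D, G}.
From A via lambda: add E.
From G via lambda: add M.
From M via lambda: add N.
From N via lambda: add C, F, K.
No new states can be added; the closed set is {A, C, D, E, F, G, K, M, N}.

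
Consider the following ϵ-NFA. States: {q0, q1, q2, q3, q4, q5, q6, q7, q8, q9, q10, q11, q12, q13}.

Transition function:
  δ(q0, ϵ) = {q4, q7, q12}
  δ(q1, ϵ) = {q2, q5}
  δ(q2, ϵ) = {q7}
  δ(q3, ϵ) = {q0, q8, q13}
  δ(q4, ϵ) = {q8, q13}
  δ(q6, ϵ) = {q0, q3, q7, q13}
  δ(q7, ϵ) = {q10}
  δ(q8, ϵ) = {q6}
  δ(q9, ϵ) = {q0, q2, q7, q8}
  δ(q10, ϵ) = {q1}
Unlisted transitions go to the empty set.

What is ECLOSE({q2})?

{q1, q2, q5, q7, q10}

Start with {q2}.
From q2 via ϵ: add q7.
From q7 via ϵ: add q10.
From q10 via ϵ: add q1.
From q1 via ϵ: add q5.
No new states can be added; the closed set is {q1, q2, q5, q7, q10}.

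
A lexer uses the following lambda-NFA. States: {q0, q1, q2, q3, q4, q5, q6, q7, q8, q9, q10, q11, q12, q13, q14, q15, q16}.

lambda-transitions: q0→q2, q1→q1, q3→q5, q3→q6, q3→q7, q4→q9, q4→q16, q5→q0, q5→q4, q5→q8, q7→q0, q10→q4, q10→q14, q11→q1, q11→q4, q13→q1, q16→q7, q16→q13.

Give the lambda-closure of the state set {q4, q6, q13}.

Start with {q4, q6, q13}.
From q4 via lambda: add q9, q16.
From q13 via lambda: add q1.
From q16 via lambda: add q7.
From q7 via lambda: add q0.
From q0 via lambda: add q2.
No new states can be added; the closed set is {q0, q1, q2, q4, q6, q7, q9, q13, q16}.

{q0, q1, q2, q4, q6, q7, q9, q13, q16}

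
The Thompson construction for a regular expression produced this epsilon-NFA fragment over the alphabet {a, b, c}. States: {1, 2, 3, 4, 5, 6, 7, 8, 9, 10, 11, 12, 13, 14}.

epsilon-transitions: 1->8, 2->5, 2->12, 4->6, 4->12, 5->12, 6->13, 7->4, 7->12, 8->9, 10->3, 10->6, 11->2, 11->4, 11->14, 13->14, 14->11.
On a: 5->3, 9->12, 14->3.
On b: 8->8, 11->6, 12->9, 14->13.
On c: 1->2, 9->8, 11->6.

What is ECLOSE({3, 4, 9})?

{2, 3, 4, 5, 6, 9, 11, 12, 13, 14}

Start with {3, 4, 9}.
From 4 via epsilon: add 6, 12.
From 6 via epsilon: add 13.
From 13 via epsilon: add 14.
From 14 via epsilon: add 11.
From 11 via epsilon: add 2.
From 2 via epsilon: add 5.
No new states can be added; the closed set is {2, 3, 4, 5, 6, 9, 11, 12, 13, 14}.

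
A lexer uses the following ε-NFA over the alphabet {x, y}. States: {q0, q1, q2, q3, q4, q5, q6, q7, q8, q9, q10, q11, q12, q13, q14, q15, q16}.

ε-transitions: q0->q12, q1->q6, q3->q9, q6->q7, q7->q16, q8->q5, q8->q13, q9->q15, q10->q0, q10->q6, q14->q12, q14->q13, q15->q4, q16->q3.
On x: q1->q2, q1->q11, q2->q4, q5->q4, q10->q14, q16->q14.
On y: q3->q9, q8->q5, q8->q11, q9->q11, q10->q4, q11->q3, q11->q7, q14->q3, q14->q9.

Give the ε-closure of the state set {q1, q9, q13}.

Start with {q1, q9, q13}.
From q1 via ε: add q6.
From q9 via ε: add q15.
From q6 via ε: add q7.
From q15 via ε: add q4.
From q7 via ε: add q16.
From q16 via ε: add q3.
No new states can be added; the closed set is {q1, q3, q4, q6, q7, q9, q13, q15, q16}.

{q1, q3, q4, q6, q7, q9, q13, q15, q16}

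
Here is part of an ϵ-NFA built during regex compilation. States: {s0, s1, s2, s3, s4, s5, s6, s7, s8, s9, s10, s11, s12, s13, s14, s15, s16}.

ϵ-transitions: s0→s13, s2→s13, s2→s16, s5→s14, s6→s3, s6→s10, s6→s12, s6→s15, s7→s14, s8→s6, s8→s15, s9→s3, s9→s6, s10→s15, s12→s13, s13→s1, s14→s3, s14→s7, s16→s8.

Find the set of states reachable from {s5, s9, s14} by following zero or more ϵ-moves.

Start with {s5, s9, s14}.
From s9 via ϵ: add s3, s6.
From s14 via ϵ: add s7.
From s6 via ϵ: add s10, s12, s15.
From s12 via ϵ: add s13.
From s13 via ϵ: add s1.
No new states can be added; the closed set is {s1, s3, s5, s6, s7, s9, s10, s12, s13, s14, s15}.

{s1, s3, s5, s6, s7, s9, s10, s12, s13, s14, s15}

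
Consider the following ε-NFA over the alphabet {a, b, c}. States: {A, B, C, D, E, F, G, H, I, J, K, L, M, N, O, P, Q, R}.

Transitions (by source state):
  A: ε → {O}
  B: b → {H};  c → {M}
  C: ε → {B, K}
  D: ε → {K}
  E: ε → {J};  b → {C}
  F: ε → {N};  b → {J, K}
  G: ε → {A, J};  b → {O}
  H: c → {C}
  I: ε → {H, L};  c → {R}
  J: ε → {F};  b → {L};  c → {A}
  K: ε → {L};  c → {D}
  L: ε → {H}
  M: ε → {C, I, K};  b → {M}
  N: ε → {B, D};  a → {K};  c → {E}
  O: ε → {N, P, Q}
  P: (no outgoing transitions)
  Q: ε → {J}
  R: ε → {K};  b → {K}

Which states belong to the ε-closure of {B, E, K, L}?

{B, D, E, F, H, J, K, L, N}

Start with {B, E, K, L}.
From E via ε: add J.
From L via ε: add H.
From J via ε: add F.
From F via ε: add N.
From N via ε: add D.
No new states can be added; the closed set is {B, D, E, F, H, J, K, L, N}.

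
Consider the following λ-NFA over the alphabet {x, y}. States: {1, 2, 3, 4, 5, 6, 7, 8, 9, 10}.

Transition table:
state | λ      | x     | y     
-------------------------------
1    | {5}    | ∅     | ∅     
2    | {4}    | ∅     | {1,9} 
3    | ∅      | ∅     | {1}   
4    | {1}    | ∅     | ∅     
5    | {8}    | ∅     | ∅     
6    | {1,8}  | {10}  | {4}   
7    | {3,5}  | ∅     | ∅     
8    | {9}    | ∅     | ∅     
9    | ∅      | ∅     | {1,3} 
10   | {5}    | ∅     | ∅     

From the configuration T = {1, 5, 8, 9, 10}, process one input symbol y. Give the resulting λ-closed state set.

9 on y → {1, 3}.
No y-transition from 1, 5, 8, 10.
Union after reading y: {1, 3}.
Now take the λ-closure:
From 1 via λ: add 5.
From 5 via λ: add 8.
From 8 via λ: add 9.
No new states can be added; the closed set is {1, 3, 5, 8, 9}.

{1, 3, 5, 8, 9}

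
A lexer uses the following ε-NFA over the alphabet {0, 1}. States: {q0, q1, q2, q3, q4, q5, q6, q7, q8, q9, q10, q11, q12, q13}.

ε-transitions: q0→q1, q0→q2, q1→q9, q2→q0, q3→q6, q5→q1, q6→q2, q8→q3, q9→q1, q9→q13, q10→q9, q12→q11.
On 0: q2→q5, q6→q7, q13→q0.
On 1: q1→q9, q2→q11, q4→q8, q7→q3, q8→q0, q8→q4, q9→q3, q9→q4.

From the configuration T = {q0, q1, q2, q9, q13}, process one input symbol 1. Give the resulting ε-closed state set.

q1 on 1 → {q9}.
q2 on 1 → {q11}.
q9 on 1 → {q3, q4}.
No 1-transition from q0, q13.
Union after reading 1: {q3, q4, q9, q11}.
Now take the ε-closure:
From q3 via ε: add q6.
From q9 via ε: add q1, q13.
From q6 via ε: add q2.
From q2 via ε: add q0.
No new states can be added; the closed set is {q0, q1, q2, q3, q4, q6, q9, q11, q13}.

{q0, q1, q2, q3, q4, q6, q9, q11, q13}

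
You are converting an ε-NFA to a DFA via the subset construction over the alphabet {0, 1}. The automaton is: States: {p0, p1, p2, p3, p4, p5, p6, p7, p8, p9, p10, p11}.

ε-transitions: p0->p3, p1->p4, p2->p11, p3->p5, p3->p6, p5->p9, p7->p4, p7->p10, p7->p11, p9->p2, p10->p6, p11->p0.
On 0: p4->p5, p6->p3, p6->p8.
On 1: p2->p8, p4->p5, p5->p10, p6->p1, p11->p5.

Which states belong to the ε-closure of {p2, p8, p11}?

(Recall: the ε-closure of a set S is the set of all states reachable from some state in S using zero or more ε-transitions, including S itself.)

Start with {p2, p8, p11}.
From p11 via ε: add p0.
From p0 via ε: add p3.
From p3 via ε: add p5, p6.
From p5 via ε: add p9.
No new states can be added; the closed set is {p0, p2, p3, p5, p6, p8, p9, p11}.

{p0, p2, p3, p5, p6, p8, p9, p11}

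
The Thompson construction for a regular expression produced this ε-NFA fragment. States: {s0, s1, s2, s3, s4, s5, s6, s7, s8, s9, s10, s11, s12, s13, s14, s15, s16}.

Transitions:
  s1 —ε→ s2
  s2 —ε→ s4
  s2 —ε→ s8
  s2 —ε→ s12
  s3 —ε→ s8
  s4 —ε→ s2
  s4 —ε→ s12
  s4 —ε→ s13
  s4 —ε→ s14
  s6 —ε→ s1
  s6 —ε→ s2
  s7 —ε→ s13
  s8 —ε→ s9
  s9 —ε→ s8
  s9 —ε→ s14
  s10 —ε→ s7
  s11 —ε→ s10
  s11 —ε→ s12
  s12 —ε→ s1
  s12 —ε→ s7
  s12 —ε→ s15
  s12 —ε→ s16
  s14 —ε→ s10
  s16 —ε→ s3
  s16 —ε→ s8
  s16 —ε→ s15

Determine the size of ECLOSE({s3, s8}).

Start with {s3, s8}.
From s8 via ε: add s9.
From s9 via ε: add s14.
From s14 via ε: add s10.
From s10 via ε: add s7.
From s7 via ε: add s13.
ε-closure = {s3, s7, s8, s9, s10, s13, s14}, which has 7 states.

7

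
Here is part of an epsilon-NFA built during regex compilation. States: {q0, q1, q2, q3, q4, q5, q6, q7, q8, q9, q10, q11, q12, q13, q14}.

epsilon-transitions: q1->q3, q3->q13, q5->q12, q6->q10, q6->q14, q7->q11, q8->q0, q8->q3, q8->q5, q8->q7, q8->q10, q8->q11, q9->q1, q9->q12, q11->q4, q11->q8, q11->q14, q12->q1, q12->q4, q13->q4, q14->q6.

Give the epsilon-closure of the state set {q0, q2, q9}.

Start with {q0, q2, q9}.
From q9 via epsilon: add q1, q12.
From q1 via epsilon: add q3.
From q12 via epsilon: add q4.
From q3 via epsilon: add q13.
No new states can be added; the closed set is {q0, q1, q2, q3, q4, q9, q12, q13}.

{q0, q1, q2, q3, q4, q9, q12, q13}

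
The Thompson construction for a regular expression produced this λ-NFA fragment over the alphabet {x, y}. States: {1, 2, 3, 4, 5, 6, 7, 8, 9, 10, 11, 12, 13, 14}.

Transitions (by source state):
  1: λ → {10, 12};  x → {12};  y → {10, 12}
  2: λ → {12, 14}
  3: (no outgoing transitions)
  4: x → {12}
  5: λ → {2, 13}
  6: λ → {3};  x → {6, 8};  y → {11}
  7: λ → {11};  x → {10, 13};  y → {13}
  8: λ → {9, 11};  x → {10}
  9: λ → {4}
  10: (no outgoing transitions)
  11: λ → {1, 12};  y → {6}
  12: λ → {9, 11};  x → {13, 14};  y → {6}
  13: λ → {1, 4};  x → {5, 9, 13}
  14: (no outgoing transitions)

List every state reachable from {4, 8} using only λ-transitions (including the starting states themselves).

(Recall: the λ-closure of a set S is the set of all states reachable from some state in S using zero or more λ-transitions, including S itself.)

Start with {4, 8}.
From 8 via λ: add 9, 11.
From 11 via λ: add 1, 12.
From 1 via λ: add 10.
No new states can be added; the closed set is {1, 4, 8, 9, 10, 11, 12}.

{1, 4, 8, 9, 10, 11, 12}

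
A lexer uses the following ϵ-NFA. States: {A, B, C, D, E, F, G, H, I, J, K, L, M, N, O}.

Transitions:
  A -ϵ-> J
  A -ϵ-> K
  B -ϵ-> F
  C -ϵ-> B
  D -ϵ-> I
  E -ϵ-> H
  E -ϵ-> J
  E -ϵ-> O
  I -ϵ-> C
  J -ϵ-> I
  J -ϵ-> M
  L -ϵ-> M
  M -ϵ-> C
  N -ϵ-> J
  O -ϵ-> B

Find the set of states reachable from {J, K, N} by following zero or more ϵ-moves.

{B, C, F, I, J, K, M, N}

Start with {J, K, N}.
From J via ϵ: add I, M.
From I via ϵ: add C.
From C via ϵ: add B.
From B via ϵ: add F.
No new states can be added; the closed set is {B, C, F, I, J, K, M, N}.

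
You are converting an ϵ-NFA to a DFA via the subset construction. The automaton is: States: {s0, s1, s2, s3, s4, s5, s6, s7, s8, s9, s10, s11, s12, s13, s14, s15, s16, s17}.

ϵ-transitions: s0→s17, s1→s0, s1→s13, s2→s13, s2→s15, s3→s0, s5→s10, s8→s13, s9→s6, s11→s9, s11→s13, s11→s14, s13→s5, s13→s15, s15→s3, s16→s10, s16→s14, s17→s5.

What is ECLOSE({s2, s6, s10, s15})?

Start with {s2, s6, s10, s15}.
From s2 via ϵ: add s13.
From s15 via ϵ: add s3.
From s3 via ϵ: add s0.
From s13 via ϵ: add s5.
From s0 via ϵ: add s17.
No new states can be added; the closed set is {s0, s2, s3, s5, s6, s10, s13, s15, s17}.

{s0, s2, s3, s5, s6, s10, s13, s15, s17}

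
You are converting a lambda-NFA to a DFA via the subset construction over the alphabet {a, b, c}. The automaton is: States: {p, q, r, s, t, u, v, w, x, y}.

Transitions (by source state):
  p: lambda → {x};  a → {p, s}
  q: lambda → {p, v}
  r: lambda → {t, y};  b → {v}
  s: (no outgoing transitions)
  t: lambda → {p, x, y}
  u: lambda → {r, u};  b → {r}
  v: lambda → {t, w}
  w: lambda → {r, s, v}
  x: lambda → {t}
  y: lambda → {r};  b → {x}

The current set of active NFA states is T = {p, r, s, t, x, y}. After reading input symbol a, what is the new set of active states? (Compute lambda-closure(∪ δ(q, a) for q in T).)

p on a → {p, s}.
No a-transition from r, s, t, x, y.
Union after reading a: {p, s}.
Now take the lambda-closure:
From p via lambda: add x.
From x via lambda: add t.
From t via lambda: add y.
From y via lambda: add r.
No new states can be added; the closed set is {p, r, s, t, x, y}.

{p, r, s, t, x, y}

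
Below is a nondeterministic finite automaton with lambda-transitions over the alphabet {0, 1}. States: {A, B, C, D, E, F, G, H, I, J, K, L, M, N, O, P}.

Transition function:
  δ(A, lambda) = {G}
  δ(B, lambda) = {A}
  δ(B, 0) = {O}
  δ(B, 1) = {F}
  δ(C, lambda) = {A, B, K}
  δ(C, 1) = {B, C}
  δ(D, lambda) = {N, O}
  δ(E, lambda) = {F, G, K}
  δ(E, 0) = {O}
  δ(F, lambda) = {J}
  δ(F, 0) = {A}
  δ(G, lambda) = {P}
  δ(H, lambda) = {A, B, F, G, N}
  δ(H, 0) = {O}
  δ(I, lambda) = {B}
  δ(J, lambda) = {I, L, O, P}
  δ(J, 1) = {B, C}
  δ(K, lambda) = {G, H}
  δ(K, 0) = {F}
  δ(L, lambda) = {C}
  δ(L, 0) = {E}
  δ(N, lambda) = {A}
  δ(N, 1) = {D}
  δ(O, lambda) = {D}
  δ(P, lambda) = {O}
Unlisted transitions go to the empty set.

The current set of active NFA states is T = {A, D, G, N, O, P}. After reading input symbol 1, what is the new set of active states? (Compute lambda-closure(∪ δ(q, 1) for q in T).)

N on 1 → {D}.
No 1-transition from A, D, G, O, P.
Union after reading 1: {D}.
Now take the lambda-closure:
From D via lambda: add N, O.
From N via lambda: add A.
From A via lambda: add G.
From G via lambda: add P.
No new states can be added; the closed set is {A, D, G, N, O, P}.

{A, D, G, N, O, P}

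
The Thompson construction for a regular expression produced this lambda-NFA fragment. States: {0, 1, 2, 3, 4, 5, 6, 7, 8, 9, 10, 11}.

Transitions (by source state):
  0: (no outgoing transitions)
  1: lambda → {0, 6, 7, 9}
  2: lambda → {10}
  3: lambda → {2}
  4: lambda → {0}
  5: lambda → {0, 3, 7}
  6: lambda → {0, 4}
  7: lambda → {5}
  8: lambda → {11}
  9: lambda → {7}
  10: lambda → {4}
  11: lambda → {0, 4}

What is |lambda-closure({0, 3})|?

5

Start with {0, 3}.
From 3 via lambda: add 2.
From 2 via lambda: add 10.
From 10 via lambda: add 4.
lambda-closure = {0, 2, 3, 4, 10}, which has 5 states.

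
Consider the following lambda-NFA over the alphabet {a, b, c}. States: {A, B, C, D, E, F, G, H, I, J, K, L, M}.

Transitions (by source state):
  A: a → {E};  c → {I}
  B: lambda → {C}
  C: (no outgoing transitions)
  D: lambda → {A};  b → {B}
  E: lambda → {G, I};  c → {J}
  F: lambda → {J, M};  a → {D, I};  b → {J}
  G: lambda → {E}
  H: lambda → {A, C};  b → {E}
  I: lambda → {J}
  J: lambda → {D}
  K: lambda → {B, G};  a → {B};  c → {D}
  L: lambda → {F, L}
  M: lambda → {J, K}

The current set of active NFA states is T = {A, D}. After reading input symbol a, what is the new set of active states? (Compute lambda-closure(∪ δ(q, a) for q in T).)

{A, D, E, G, I, J}

A on a → {E}.
No a-transition from D.
Union after reading a: {E}.
Now take the lambda-closure:
From E via lambda: add G, I.
From I via lambda: add J.
From J via lambda: add D.
From D via lambda: add A.
No new states can be added; the closed set is {A, D, E, G, I, J}.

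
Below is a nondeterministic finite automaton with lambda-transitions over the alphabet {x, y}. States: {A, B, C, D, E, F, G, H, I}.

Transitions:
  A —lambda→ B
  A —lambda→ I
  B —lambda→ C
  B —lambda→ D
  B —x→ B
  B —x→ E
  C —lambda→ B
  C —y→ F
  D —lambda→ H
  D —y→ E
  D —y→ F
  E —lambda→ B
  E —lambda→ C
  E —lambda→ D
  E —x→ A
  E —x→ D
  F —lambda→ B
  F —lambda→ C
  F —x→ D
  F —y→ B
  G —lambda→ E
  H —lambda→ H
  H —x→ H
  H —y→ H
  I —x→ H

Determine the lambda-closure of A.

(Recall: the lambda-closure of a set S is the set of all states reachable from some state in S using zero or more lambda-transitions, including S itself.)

Start with {A}.
From A via lambda: add B, I.
From B via lambda: add C, D.
From D via lambda: add H.
No new states can be added; the closed set is {A, B, C, D, H, I}.

{A, B, C, D, H, I}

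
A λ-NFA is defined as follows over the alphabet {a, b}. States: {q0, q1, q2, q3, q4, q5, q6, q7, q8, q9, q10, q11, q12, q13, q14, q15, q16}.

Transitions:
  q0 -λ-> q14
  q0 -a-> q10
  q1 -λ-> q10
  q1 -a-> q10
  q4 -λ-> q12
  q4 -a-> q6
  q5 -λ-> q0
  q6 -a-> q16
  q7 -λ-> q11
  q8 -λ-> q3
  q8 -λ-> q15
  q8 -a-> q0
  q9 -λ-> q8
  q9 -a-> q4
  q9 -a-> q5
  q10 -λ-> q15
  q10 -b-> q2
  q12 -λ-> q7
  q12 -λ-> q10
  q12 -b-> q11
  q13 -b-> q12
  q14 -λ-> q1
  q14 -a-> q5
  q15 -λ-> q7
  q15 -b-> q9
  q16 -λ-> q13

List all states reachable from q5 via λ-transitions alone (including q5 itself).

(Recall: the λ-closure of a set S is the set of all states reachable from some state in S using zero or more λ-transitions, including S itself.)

Start with {q5}.
From q5 via λ: add q0.
From q0 via λ: add q14.
From q14 via λ: add q1.
From q1 via λ: add q10.
From q10 via λ: add q15.
From q15 via λ: add q7.
From q7 via λ: add q11.
No new states can be added; the closed set is {q0, q1, q5, q7, q10, q11, q14, q15}.

{q0, q1, q5, q7, q10, q11, q14, q15}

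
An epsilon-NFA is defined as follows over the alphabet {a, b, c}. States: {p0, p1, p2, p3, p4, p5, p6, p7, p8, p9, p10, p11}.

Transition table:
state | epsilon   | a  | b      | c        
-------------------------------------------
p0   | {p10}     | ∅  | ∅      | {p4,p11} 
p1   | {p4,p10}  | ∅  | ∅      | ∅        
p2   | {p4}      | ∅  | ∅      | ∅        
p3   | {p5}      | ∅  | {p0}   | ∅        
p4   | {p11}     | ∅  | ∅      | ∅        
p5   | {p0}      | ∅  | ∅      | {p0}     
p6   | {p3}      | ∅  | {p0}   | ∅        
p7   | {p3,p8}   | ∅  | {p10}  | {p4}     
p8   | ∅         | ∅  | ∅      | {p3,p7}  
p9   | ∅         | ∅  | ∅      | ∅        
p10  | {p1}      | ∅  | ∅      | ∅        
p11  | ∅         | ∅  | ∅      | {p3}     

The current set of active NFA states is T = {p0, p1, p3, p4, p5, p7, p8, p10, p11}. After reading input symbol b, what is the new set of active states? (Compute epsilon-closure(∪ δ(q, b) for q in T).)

p3 on b → {p0}.
p7 on b → {p10}.
No b-transition from p0, p1, p4, p5, p8, p10, p11.
Union after reading b: {p0, p10}.
Now take the epsilon-closure:
From p10 via epsilon: add p1.
From p1 via epsilon: add p4.
From p4 via epsilon: add p11.
No new states can be added; the closed set is {p0, p1, p4, p10, p11}.

{p0, p1, p4, p10, p11}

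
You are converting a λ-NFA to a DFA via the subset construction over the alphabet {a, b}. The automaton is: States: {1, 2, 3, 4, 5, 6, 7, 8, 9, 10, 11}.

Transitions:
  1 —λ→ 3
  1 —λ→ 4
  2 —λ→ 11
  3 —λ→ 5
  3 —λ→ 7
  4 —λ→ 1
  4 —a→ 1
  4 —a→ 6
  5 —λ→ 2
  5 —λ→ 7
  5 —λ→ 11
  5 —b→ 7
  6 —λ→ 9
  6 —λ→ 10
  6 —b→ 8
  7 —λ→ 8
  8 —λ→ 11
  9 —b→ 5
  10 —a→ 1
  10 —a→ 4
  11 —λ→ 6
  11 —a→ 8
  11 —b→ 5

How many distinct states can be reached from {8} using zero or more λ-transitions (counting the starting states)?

Start with {8}.
From 8 via λ: add 11.
From 11 via λ: add 6.
From 6 via λ: add 9, 10.
λ-closure = {6, 8, 9, 10, 11}, which has 5 states.

5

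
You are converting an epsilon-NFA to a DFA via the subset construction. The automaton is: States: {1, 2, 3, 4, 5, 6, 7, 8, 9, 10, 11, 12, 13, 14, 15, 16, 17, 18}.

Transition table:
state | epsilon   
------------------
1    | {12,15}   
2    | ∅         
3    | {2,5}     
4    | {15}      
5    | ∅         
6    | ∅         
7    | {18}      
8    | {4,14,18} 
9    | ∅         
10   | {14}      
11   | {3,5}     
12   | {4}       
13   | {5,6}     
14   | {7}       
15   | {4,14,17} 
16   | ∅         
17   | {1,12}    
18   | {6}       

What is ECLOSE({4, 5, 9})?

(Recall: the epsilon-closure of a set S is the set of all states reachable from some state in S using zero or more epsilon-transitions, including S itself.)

Start with {4, 5, 9}.
From 4 via epsilon: add 15.
From 15 via epsilon: add 14, 17.
From 14 via epsilon: add 7.
From 17 via epsilon: add 1, 12.
From 7 via epsilon: add 18.
From 18 via epsilon: add 6.
No new states can be added; the closed set is {1, 4, 5, 6, 7, 9, 12, 14, 15, 17, 18}.

{1, 4, 5, 6, 7, 9, 12, 14, 15, 17, 18}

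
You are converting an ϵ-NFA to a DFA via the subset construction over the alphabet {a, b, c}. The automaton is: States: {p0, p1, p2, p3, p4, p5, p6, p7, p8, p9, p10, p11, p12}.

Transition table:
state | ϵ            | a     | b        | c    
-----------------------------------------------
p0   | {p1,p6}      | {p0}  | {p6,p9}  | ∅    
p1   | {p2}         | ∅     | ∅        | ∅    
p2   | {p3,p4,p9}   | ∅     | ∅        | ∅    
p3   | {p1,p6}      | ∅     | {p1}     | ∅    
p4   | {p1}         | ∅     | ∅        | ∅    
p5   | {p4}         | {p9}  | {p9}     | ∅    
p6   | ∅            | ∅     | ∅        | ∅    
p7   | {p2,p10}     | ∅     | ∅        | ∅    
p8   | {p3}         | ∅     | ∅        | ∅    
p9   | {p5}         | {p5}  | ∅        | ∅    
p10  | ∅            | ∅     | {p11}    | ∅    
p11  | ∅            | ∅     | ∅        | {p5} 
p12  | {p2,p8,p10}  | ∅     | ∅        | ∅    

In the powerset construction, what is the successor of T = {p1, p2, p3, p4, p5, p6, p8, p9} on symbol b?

{p1, p2, p3, p4, p5, p6, p9}

p3 on b → {p1}.
p5 on b → {p9}.
No b-transition from p1, p2, p4, p6, p8, p9.
Union after reading b: {p1, p9}.
Now take the ϵ-closure:
From p1 via ϵ: add p2.
From p9 via ϵ: add p5.
From p2 via ϵ: add p3, p4.
From p3 via ϵ: add p6.
No new states can be added; the closed set is {p1, p2, p3, p4, p5, p6, p9}.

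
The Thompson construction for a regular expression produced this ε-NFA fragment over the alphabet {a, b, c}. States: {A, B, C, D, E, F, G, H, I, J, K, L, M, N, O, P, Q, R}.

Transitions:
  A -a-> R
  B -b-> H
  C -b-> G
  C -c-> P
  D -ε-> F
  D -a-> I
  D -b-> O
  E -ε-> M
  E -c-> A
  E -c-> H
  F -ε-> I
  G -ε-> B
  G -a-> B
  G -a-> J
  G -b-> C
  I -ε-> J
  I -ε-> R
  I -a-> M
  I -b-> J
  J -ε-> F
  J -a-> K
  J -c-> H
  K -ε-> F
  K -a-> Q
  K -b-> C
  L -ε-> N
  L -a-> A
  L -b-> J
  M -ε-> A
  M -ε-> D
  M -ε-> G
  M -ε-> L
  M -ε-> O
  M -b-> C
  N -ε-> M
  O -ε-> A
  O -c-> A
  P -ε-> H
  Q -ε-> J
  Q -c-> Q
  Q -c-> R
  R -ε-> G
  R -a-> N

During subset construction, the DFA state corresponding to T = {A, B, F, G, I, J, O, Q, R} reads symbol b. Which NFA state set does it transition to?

B on b → {H}.
G on b → {C}.
I on b → {J}.
No b-transition from A, F, J, O, Q, R.
Union after reading b: {C, H, J}.
Now take the ε-closure:
From J via ε: add F.
From F via ε: add I.
From I via ε: add R.
From R via ε: add G.
From G via ε: add B.
No new states can be added; the closed set is {B, C, F, G, H, I, J, R}.

{B, C, F, G, H, I, J, R}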